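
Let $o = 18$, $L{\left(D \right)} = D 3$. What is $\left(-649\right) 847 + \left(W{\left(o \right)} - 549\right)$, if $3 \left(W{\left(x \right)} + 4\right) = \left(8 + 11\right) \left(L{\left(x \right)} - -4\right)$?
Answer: $- \frac{1649666}{3} \approx -5.4989 \cdot 10^{5}$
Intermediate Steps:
$L{\left(D \right)} = 3 D$
$W{\left(x \right)} = \frac{64}{3} + 19 x$ ($W{\left(x \right)} = -4 + \frac{\left(8 + 11\right) \left(3 x - -4\right)}{3} = -4 + \frac{19 \left(3 x + \left(-2 + 6\right)\right)}{3} = -4 + \frac{19 \left(3 x + 4\right)}{3} = -4 + \frac{19 \left(4 + 3 x\right)}{3} = -4 + \frac{76 + 57 x}{3} = -4 + \left(\frac{76}{3} + 19 x\right) = \frac{64}{3} + 19 x$)
$\left(-649\right) 847 + \left(W{\left(o \right)} - 549\right) = \left(-649\right) 847 + \left(\left(\frac{64}{3} + 19 \cdot 18\right) - 549\right) = -549703 + \left(\left(\frac{64}{3} + 342\right) - 549\right) = -549703 + \left(\frac{1090}{3} - 549\right) = -549703 - \frac{557}{3} = - \frac{1649666}{3}$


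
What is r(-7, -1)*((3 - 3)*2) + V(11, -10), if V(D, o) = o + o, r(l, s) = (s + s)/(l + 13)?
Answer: -20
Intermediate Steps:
r(l, s) = 2*s/(13 + l) (r(l, s) = (2*s)/(13 + l) = 2*s/(13 + l))
V(D, o) = 2*o
r(-7, -1)*((3 - 3)*2) + V(11, -10) = (2*(-1)/(13 - 7))*((3 - 3)*2) + 2*(-10) = (2*(-1)/6)*(0*2) - 20 = (2*(-1)*(⅙))*0 - 20 = -⅓*0 - 20 = 0 - 20 = -20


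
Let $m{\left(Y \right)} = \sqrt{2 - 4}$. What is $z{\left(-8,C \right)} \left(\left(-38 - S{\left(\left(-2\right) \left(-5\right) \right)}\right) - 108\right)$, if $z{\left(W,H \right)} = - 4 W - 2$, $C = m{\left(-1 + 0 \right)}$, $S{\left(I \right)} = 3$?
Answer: $-4470$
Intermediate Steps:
$m{\left(Y \right)} = i \sqrt{2}$ ($m{\left(Y \right)} = \sqrt{-2} = i \sqrt{2}$)
$C = i \sqrt{2} \approx 1.4142 i$
$z{\left(W,H \right)} = -2 - 4 W$
$z{\left(-8,C \right)} \left(\left(-38 - S{\left(\left(-2\right) \left(-5\right) \right)}\right) - 108\right) = \left(-2 - -32\right) \left(\left(-38 - 3\right) - 108\right) = \left(-2 + 32\right) \left(\left(-38 - 3\right) - 108\right) = 30 \left(-41 - 108\right) = 30 \left(-149\right) = -4470$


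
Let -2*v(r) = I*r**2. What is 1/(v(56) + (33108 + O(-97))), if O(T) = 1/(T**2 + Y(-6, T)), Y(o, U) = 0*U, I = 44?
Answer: -9409/337632555 ≈ -2.7868e-5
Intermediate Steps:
Y(o, U) = 0
O(T) = T**(-2) (O(T) = 1/(T**2 + 0) = 1/(T**2) = T**(-2))
v(r) = -22*r**2
1/(v(56) + (33108 + O(-97))) = 1/(-22*56**2 + (33108 + (-97)**(-2))) = 1/(-22*3136 + (33108 + 1/9409)) = 1/(-68992 + 311513173/9409) = 1/(-337632555/9409) = -9409/337632555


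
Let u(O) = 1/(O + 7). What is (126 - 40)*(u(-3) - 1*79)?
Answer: -13545/2 ≈ -6772.5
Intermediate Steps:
u(O) = 1/(7 + O)
(126 - 40)*(u(-3) - 1*79) = (126 - 40)*(1/(7 - 3) - 1*79) = 86*(1/4 - 79) = 86*(¼ - 79) = 86*(-315/4) = -13545/2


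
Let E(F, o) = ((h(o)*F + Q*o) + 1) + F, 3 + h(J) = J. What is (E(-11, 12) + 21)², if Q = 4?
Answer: 1600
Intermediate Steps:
h(J) = -3 + J
E(F, o) = 1 + F + 4*o + F*(-3 + o) (E(F, o) = (((-3 + o)*F + 4*o) + 1) + F = ((F*(-3 + o) + 4*o) + 1) + F = ((4*o + F*(-3 + o)) + 1) + F = (1 + 4*o + F*(-3 + o)) + F = 1 + F + 4*o + F*(-3 + o))
(E(-11, 12) + 21)² = ((1 - 11 + 4*12 - 11*(-3 + 12)) + 21)² = ((1 - 11 + 48 - 11*9) + 21)² = ((1 - 11 + 48 - 99) + 21)² = (-61 + 21)² = (-40)² = 1600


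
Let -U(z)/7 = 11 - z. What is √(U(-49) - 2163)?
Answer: 3*I*√287 ≈ 50.823*I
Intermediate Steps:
U(z) = -77 + 7*z (U(z) = -7*(11 - z) = -77 + 7*z)
√(U(-49) - 2163) = √((-77 + 7*(-49)) - 2163) = √((-77 - 343) - 2163) = √(-420 - 2163) = √(-2583) = 3*I*√287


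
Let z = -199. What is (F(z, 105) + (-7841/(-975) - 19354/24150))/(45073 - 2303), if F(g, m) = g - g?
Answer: 22732/134276415 ≈ 0.00016929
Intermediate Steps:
F(g, m) = 0
(F(z, 105) + (-7841/(-975) - 19354/24150))/(45073 - 2303) = (0 + (-7841/(-975) - 19354/24150))/(45073 - 2303) = (0 + (-7841*(-1/975) - 19354*1/24150))/42770 = (0 + (7841/975 - 9677/12075))*(1/42770) = (0 + 45464/6279)*(1/42770) = (45464/6279)*(1/42770) = 22732/134276415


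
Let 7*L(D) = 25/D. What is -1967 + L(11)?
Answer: -151434/77 ≈ -1966.7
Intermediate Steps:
L(D) = 25/(7*D) (L(D) = (25/D)/7 = 25/(7*D))
-1967 + L(11) = -1967 + (25/7)/11 = -1967 + (25/7)*(1/11) = -1967 + 25/77 = -151434/77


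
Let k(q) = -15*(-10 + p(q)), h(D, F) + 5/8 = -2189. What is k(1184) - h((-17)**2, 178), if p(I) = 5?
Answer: 18117/8 ≈ 2264.6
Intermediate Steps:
h(D, F) = -17517/8 (h(D, F) = -5/8 - 2189 = -17517/8)
k(q) = 75 (k(q) = -15*(-10 + 5) = -15*(-5) = 75)
k(1184) - h((-17)**2, 178) = 75 - 1*(-17517/8) = 75 + 17517/8 = 18117/8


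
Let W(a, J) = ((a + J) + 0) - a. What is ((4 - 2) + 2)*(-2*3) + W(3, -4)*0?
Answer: -24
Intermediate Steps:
W(a, J) = J (W(a, J) = ((J + a) + 0) - a = (J + a) - a = J)
((4 - 2) + 2)*(-2*3) + W(3, -4)*0 = ((4 - 2) + 2)*(-2*3) - 4*0 = (2 + 2)*(-6) + 0 = 4*(-6) + 0 = -24 + 0 = -24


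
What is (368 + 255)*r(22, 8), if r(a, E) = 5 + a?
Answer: 16821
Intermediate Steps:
(368 + 255)*r(22, 8) = (368 + 255)*(5 + 22) = 623*27 = 16821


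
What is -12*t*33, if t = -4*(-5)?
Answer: -7920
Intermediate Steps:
t = 20
-12*t*33 = -12*20*33 = -240*33 = -7920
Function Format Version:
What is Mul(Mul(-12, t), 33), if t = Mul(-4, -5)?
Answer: -7920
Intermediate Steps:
t = 20
Mul(Mul(-12, t), 33) = Mul(Mul(-12, 20), 33) = Mul(-240, 33) = -7920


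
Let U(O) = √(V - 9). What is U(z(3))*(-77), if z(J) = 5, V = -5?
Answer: -77*I*√14 ≈ -288.11*I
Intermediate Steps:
U(O) = I*√14 (U(O) = √(-5 - 9) = √(-14) = I*√14)
U(z(3))*(-77) = (I*√14)*(-77) = -77*I*√14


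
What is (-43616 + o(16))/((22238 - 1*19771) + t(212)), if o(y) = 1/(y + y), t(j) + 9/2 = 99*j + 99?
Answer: -1395711/753584 ≈ -1.8521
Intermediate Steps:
t(j) = 189/2 + 99*j (t(j) = -9/2 + (99*j + 99) = -9/2 + (99 + 99*j) = 189/2 + 99*j)
o(y) = 1/(2*y)
(-43616 + o(16))/((22238 - 1*19771) + t(212)) = (-43616 + (½)/16)/((22238 - 1*19771) + (189/2 + 99*212)) = (-43616 + (½)*(1/16))/((22238 - 19771) + (189/2 + 20988)) = (-43616 + 1/32)/(2467 + 42165/2) = -1395711/(32*47099/2) = -1395711/32*2/47099 = -1395711/753584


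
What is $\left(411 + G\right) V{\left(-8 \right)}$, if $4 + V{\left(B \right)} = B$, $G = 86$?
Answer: $-5964$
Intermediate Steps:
$V{\left(B \right)} = -4 + B$
$\left(411 + G\right) V{\left(-8 \right)} = \left(411 + 86\right) \left(-4 - 8\right) = 497 \left(-12\right) = -5964$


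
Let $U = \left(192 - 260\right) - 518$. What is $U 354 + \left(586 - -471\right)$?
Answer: $-206387$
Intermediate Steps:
$U = -586$ ($U = -68 - 518 = -586$)
$U 354 + \left(586 - -471\right) = \left(-586\right) 354 + \left(586 - -471\right) = -207444 + \left(586 + 471\right) = -207444 + 1057 = -206387$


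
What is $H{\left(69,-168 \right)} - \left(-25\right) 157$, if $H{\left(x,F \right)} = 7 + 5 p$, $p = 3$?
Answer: $3947$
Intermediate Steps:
$H{\left(x,F \right)} = 22$ ($H{\left(x,F \right)} = 7 + 5 \cdot 3 = 7 + 15 = 22$)
$H{\left(69,-168 \right)} - \left(-25\right) 157 = 22 - \left(-25\right) 157 = 22 - -3925 = 22 + 3925 = 3947$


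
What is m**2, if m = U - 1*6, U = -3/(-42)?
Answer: 6889/196 ≈ 35.148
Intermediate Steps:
U = 1/14 (U = -3*(-1/42) = 1/14 ≈ 0.071429)
m = -83/14 (m = 1/14 - 1*6 = 1/14 - 6 = -83/14 ≈ -5.9286)
m**2 = (-83/14)**2 = 6889/196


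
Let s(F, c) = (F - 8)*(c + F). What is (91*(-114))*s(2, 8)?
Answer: 622440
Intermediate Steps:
s(F, c) = (-8 + F)*(F + c)
(91*(-114))*s(2, 8) = (91*(-114))*(2² - 8*2 - 8*8 + 2*8) = -10374*(4 - 16 - 64 + 16) = -10374*(-60) = 622440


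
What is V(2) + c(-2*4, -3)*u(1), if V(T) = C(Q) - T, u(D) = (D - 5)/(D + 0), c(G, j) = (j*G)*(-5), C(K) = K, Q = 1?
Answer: 479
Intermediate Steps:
c(G, j) = -5*G*j (c(G, j) = (G*j)*(-5) = -5*G*j)
u(D) = (-5 + D)/D
V(T) = 1 - T
V(2) + c(-2*4, -3)*u(1) = (1 - 1*2) + (-5*(-2*4)*(-3))*((-5 + 1)/1) = (1 - 2) + (-5*(-8)*(-3))*(1*(-4)) = -1 - 120*(-4) = -1 + 480 = 479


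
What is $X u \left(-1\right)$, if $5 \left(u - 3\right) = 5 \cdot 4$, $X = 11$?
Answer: $-77$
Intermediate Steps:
$u = 7$ ($u = 3 + \frac{5 \cdot 4}{5} = 3 + \frac{1}{5} \cdot 20 = 3 + 4 = 7$)
$X u \left(-1\right) = 11 \cdot 7 \left(-1\right) = 77 \left(-1\right) = -77$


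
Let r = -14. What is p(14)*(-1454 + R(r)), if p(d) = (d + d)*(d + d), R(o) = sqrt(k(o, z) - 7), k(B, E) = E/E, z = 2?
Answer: -1139936 + 784*I*sqrt(6) ≈ -1.1399e+6 + 1920.4*I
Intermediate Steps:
k(B, E) = 1
R(o) = I*sqrt(6) (R(o) = sqrt(1 - 7) = sqrt(-6) = I*sqrt(6))
p(d) = 4*d**2 (p(d) = (2*d)*(2*d) = 4*d**2)
p(14)*(-1454 + R(r)) = (4*14**2)*(-1454 + I*sqrt(6)) = (4*196)*(-1454 + I*sqrt(6)) = 784*(-1454 + I*sqrt(6)) = -1139936 + 784*I*sqrt(6)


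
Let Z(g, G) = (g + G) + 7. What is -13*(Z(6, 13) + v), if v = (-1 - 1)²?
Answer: -390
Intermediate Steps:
v = 4 (v = (-2)² = 4)
Z(g, G) = 7 + G + g (Z(g, G) = (G + g) + 7 = 7 + G + g)
-13*(Z(6, 13) + v) = -13*((7 + 13 + 6) + 4) = -13*(26 + 4) = -13*30 = -390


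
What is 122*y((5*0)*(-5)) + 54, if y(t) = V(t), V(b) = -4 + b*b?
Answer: -434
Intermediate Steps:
V(b) = -4 + b²
y(t) = -4 + t²
122*y((5*0)*(-5)) + 54 = 122*(-4 + ((5*0)*(-5))²) + 54 = 122*(-4 + (0*(-5))²) + 54 = 122*(-4 + 0²) + 54 = 122*(-4 + 0) + 54 = 122*(-4) + 54 = -488 + 54 = -434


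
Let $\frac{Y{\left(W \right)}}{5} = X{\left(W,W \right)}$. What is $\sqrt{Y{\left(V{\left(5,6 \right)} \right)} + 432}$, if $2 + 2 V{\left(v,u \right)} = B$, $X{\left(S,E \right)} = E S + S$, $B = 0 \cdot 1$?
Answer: $12 \sqrt{3} \approx 20.785$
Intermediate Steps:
$B = 0$
$X{\left(S,E \right)} = S + E S$
$V{\left(v,u \right)} = -1$ ($V{\left(v,u \right)} = -1 + \frac{1}{2} \cdot 0 = -1 + 0 = -1$)
$Y{\left(W \right)} = 5 W \left(1 + W\right)$
$\sqrt{Y{\left(V{\left(5,6 \right)} \right)} + 432} = \sqrt{5 \left(-1\right) \left(1 - 1\right) + 432} = \sqrt{5 \left(-1\right) 0 + 432} = \sqrt{0 + 432} = \sqrt{432} = 12 \sqrt{3}$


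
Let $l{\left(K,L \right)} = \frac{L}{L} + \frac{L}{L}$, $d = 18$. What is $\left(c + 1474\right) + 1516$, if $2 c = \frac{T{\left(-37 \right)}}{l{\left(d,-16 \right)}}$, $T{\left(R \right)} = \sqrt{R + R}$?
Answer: $2990 + \frac{i \sqrt{74}}{4} \approx 2990.0 + 2.1506 i$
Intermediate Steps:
$T{\left(R \right)} = \sqrt{2} \sqrt{R}$ ($T{\left(R \right)} = \sqrt{2 R} = \sqrt{2} \sqrt{R}$)
$l{\left(K,L \right)} = 2$ ($l{\left(K,L \right)} = 1 + 1 = 2$)
$c = \frac{i \sqrt{74}}{4}$ ($c = \frac{\sqrt{2} \sqrt{-37} \cdot \frac{1}{2}}{2} = \frac{\sqrt{2} i \sqrt{37} \cdot \frac{1}{2}}{2} = \frac{i \sqrt{74} \cdot \frac{1}{2}}{2} = \frac{\frac{1}{2} i \sqrt{74}}{2} = \frac{i \sqrt{74}}{4} \approx 2.1506 i$)
$\left(c + 1474\right) + 1516 = \left(\frac{i \sqrt{74}}{4} + 1474\right) + 1516 = \left(1474 + \frac{i \sqrt{74}}{4}\right) + 1516 = 2990 + \frac{i \sqrt{74}}{4}$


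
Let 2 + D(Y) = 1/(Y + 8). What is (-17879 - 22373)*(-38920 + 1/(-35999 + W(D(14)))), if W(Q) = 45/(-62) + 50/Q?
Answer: 150462451623508792/96043469 ≈ 1.5666e+9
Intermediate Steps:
D(Y) = -2 + 1/(8 + Y) (D(Y) = -2 + 1/(Y + 8) = -2 + 1/(8 + Y))
W(Q) = -45/62 + 50/Q (W(Q) = 45*(-1/62) + 50/Q = -45/62 + 50/Q)
(-17879 - 22373)*(-38920 + 1/(-35999 + W(D(14)))) = (-17879 - 22373)*(-38920 + 1/(-35999 + (-45/62 + 50/(((-15 - 2*14)/(8 + 14)))))) = -40252*(-38920 + 1/(-35999 + (-45/62 + 50/(((-15 - 28)/22))))) = -40252*(-38920 + 1/(-35999 + (-45/62 + 50/(((1/22)*(-43)))))) = -40252*(-38920 + 1/(-35999 + (-45/62 + 50/(-43/22)))) = -40252*(-38920 + 1/(-35999 + (-45/62 + 50*(-22/43)))) = -40252*(-38920 + 1/(-35999 + (-45/62 - 1100/43))) = -40252*(-38920 + 1/(-35999 - 70135/2666)) = -40252*(-38920 + 1/(-96043469/2666)) = -40252*(-38920 - 2666/96043469) = -40252*(-3738011816146/96043469) = 150462451623508792/96043469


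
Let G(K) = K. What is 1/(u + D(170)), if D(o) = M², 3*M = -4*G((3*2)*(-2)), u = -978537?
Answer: -1/978281 ≈ -1.0222e-6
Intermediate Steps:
M = 16 (M = (-4*3*2*(-2))/3 = (-24*(-2))/3 = (-4*(-12))/3 = (⅓)*48 = 16)
D(o) = 256 (D(o) = 16² = 256)
1/(u + D(170)) = 1/(-978537 + 256) = 1/(-978281) = -1/978281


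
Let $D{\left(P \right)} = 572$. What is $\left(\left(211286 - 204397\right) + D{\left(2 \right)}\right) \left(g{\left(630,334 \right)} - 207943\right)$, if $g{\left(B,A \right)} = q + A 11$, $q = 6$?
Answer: $-1524006243$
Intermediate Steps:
$g{\left(B,A \right)} = 6 + 11 A$ ($g{\left(B,A \right)} = 6 + A 11 = 6 + 11 A$)
$\left(\left(211286 - 204397\right) + D{\left(2 \right)}\right) \left(g{\left(630,334 \right)} - 207943\right) = \left(\left(211286 - 204397\right) + 572\right) \left(\left(6 + 11 \cdot 334\right) - 207943\right) = \left(6889 + 572\right) \left(\left(6 + 3674\right) - 207943\right) = 7461 \left(3680 - 207943\right) = 7461 \left(-204263\right) = -1524006243$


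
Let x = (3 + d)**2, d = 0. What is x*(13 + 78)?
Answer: 819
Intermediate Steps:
x = 9 (x = (3 + 0)**2 = 3**2 = 9)
x*(13 + 78) = 9*(13 + 78) = 9*91 = 819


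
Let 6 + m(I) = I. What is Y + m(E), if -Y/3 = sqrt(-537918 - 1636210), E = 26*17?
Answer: 436 - 132*I*sqrt(1123) ≈ 436.0 - 4423.5*I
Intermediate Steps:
E = 442
m(I) = -6 + I
Y = -132*I*sqrt(1123) (Y = -3*sqrt(-537918 - 1636210) = -132*I*sqrt(1123) ≈ -4423.5*I)
Y + m(E) = -132*I*sqrt(1123) + (-6 + 442) = -132*I*sqrt(1123) + 436 = 436 - 132*I*sqrt(1123)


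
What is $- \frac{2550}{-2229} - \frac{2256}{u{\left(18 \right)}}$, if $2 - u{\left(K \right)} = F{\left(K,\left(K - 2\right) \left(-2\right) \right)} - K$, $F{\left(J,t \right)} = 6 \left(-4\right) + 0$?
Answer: $- \frac{409702}{8173} \approx -50.129$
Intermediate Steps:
$F{\left(J,t \right)} = -24$ ($F{\left(J,t \right)} = -24 + 0 = -24$)
$u{\left(K \right)} = 26 + K$ ($u{\left(K \right)} = 2 - \left(-24 - K\right) = 2 + \left(24 + K\right) = 26 + K$)
$- \frac{2550}{-2229} - \frac{2256}{u{\left(18 \right)}} = - \frac{2550}{-2229} - \frac{2256}{26 + 18} = \left(-2550\right) \left(- \frac{1}{2229}\right) - \frac{2256}{44} = \frac{850}{743} - \frac{564}{11} = - \frac{409702}{8173}$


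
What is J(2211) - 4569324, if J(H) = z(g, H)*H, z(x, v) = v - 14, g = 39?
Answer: 288243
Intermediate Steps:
z(x, v) = -14 + v
J(H) = H*(-14 + H) (J(H) = (-14 + H)*H = H*(-14 + H))
J(2211) - 4569324 = 2211*(-14 + 2211) - 4569324 = 2211*2197 - 4569324 = 4857567 - 4569324 = 288243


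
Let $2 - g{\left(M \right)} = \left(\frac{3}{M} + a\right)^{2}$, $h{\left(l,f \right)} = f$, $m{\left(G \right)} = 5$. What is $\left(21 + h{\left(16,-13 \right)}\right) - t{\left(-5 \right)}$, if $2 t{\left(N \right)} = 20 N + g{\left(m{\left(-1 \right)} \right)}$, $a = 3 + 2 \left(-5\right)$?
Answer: $\frac{1937}{25} \approx 77.48$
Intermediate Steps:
$a = -7$ ($a = 3 - 10 = -7$)
$g{\left(M \right)} = 2 - \left(-7 + \frac{3}{M}\right)^{2}$ ($g{\left(M \right)} = 2 - \left(\frac{3}{M} - 7\right)^{2} = 2 - \left(-7 + \frac{3}{M}\right)^{2}$)
$t{\left(N \right)} = - \frac{487}{25} + 10 N$ ($t{\left(N \right)} = \frac{20 N - \left(47 - \frac{42}{5} + \frac{9}{25}\right)}{2} = \frac{20 N - \frac{974}{25}}{2} = \frac{- \frac{974}{25} + 20 N}{2} = - \frac{487}{25} + 10 N$)
$\left(21 + h{\left(16,-13 \right)}\right) - t{\left(-5 \right)} = \left(21 - 13\right) - \left(- \frac{487}{25} + 10 \left(-5\right)\right) = 8 - \left(- \frac{487}{25} - 50\right) = 8 - - \frac{1737}{25} = 8 + \frac{1737}{25} = \frac{1937}{25}$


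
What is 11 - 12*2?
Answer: -13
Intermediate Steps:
11 - 12*2 = 11 - 24 = -13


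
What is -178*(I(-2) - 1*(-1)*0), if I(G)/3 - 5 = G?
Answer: -1602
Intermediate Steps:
I(G) = 15 + 3*G
-178*(I(-2) - 1*(-1)*0) = -178*((15 + 3*(-2)) - 1*(-1)*0) = -178*((15 - 6) + 1*0) = -178*(9 + 0) = -178*9 = -1602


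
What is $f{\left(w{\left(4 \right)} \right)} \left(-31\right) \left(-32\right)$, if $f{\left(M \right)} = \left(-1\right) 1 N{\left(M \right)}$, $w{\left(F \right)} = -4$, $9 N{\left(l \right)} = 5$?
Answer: $- \frac{4960}{9} \approx -551.11$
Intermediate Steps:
$N{\left(l \right)} = \frac{5}{9}$ ($N{\left(l \right)} = \frac{1}{9} \cdot 5 = \frac{5}{9}$)
$f{\left(M \right)} = - \frac{5}{9}$ ($f{\left(M \right)} = \left(-1\right) 1 \cdot \frac{5}{9} = \left(-1\right) \frac{5}{9} = - \frac{5}{9}$)
$f{\left(w{\left(4 \right)} \right)} \left(-31\right) \left(-32\right) = \left(- \frac{5}{9}\right) \left(-31\right) \left(-32\right) = \frac{155}{9} \left(-32\right) = - \frac{4960}{9}$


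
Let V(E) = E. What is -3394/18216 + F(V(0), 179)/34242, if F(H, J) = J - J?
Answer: -1697/9108 ≈ -0.18632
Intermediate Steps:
F(H, J) = 0
-3394/18216 + F(V(0), 179)/34242 = -3394/18216 + 0/34242 = -3394*1/18216 + 0*(1/34242) = -1697/9108 + 0 = -1697/9108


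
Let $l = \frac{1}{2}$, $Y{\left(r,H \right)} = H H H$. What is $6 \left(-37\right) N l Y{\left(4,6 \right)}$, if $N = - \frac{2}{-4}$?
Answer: $-11988$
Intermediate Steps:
$Y{\left(r,H \right)} = H^{3}$ ($Y{\left(r,H \right)} = H^{2} H = H^{3}$)
$l = \frac{1}{2} \approx 0.5$
$N = \frac{1}{2}$ ($N = \left(-2\right) \left(- \frac{1}{4}\right) = \frac{1}{2} \approx 0.5$)
$6 \left(-37\right) N l Y{\left(4,6 \right)} = 6 \left(-37\right) \frac{1}{2} \cdot \frac{1}{2} \cdot 6^{3} = - 222 \cdot \frac{1}{4} \cdot 216 = \left(-222\right) 54 = -11988$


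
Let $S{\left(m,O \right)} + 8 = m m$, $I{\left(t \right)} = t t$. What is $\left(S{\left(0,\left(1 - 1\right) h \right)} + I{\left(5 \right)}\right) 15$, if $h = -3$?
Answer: $255$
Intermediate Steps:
$I{\left(t \right)} = t^{2}$
$S{\left(m,O \right)} = -8 + m^{2}$ ($S{\left(m,O \right)} = -8 + m m = -8 + m^{2}$)
$\left(S{\left(0,\left(1 - 1\right) h \right)} + I{\left(5 \right)}\right) 15 = \left(\left(-8 + 0^{2}\right) + 5^{2}\right) 15 = \left(\left(-8 + 0\right) + 25\right) 15 = \left(-8 + 25\right) 15 = 17 \cdot 15 = 255$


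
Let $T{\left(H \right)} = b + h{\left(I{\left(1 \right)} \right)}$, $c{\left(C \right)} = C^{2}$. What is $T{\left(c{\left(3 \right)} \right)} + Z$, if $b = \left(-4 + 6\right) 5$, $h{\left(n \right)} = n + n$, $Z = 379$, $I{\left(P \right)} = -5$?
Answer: $379$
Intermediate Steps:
$h{\left(n \right)} = 2 n$
$b = 10$ ($b = 2 \cdot 5 = 10$)
$T{\left(H \right)} = 0$ ($T{\left(H \right)} = 10 + 2 \left(-5\right) = 10 - 10 = 0$)
$T{\left(c{\left(3 \right)} \right)} + Z = 0 + 379 = 379$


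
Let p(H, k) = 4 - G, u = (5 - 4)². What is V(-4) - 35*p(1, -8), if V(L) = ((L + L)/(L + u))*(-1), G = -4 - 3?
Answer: -1163/3 ≈ -387.67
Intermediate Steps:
G = -7
u = 1 (u = 1² = 1)
V(L) = -2*L/(1 + L) (V(L) = ((L + L)/(L + 1))*(-1) = ((2*L)/(1 + L))*(-1) = (2*L/(1 + L))*(-1) = -2*L/(1 + L))
p(H, k) = 11 (p(H, k) = 4 - 1*(-7) = 4 + 7 = 11)
V(-4) - 35*p(1, -8) = -2*(-4)/(1 - 4) - 35*11 = -2*(-4)/(-3) - 385 = -2*(-4)*(-⅓) - 385 = -8/3 - 385 = -1163/3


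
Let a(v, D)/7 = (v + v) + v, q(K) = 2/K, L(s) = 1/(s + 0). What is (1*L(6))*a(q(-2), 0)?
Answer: -7/2 ≈ -3.5000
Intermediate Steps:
L(s) = 1/s
a(v, D) = 21*v (a(v, D) = 7*((v + v) + v) = 7*(2*v + v) = 7*(3*v) = 21*v)
(1*L(6))*a(q(-2), 0) = (1/6)*(21*(2/(-2))) = (1*(1/6))*(21*(2*(-1/2))) = (21*(-1))/6 = (1/6)*(-21) = -7/2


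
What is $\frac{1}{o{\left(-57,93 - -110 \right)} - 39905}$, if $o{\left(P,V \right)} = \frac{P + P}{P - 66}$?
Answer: $- \frac{41}{1636067} \approx -2.506 \cdot 10^{-5}$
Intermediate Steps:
$o{\left(P,V \right)} = \frac{2 P}{-66 + P}$
$\frac{1}{o{\left(-57,93 - -110 \right)} - 39905} = \frac{1}{2 \left(-57\right) \frac{1}{-66 - 57} - 39905} = \frac{1}{2 \left(-57\right) \frac{1}{-123} - 39905} = \frac{1}{2 \left(-57\right) \left(- \frac{1}{123}\right) - 39905} = \frac{1}{\frac{38}{41} - 39905} = \frac{1}{- \frac{1636067}{41}} = - \frac{41}{1636067}$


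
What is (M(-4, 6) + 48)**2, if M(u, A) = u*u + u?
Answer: 3600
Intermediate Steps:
M(u, A) = u + u**2 (M(u, A) = u**2 + u = u + u**2)
(M(-4, 6) + 48)**2 = (-4*(1 - 4) + 48)**2 = (-4*(-3) + 48)**2 = (12 + 48)**2 = 60**2 = 3600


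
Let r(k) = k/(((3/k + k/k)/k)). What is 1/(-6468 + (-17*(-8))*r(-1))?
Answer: -1/6536 ≈ -0.00015300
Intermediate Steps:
r(k) = k²/(1 + 3/k) (r(k) = k/(((3/k + 1)/k)) = k/(((1 + 3/k)/k)) = k*(k/(1 + 3/k)) = k²/(1 + 3/k))
1/(-6468 + (-17*(-8))*r(-1)) = 1/(-6468 + (-17*(-8))*((-1)³/(3 - 1))) = 1/(-6468 + 136*(-1/2)) = 1/(-6468 + 136*(-1*½)) = 1/(-6468 + 136*(-½)) = 1/(-6468 - 68) = 1/(-6536) = -1/6536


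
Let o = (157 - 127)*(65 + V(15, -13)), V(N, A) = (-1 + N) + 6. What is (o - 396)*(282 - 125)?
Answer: 338178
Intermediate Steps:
V(N, A) = 5 + N
o = 2550 (o = (157 - 127)*(65 + (5 + 15)) = 30*(65 + 20) = 30*85 = 2550)
(o - 396)*(282 - 125) = (2550 - 396)*(282 - 125) = 2154*157 = 338178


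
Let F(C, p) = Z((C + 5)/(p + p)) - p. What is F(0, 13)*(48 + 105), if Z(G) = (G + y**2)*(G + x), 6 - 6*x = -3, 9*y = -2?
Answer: -2930086/1521 ≈ -1926.4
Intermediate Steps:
y = -2/9 (y = (1/9)*(-2) = -2/9 ≈ -0.22222)
x = 3/2 (x = 1 - 1/6*(-3) = 1 + 1/2 = 3/2 ≈ 1.5000)
Z(G) = (3/2 + G)*(4/81 + G) (Z(G) = (G + (-2/9)**2)*(G + 3/2) = (G + 4/81)*(3/2 + G) = (4/81 + G)*(3/2 + G) = (3/2 + G)*(4/81 + G))
F(C, p) = 2/27 - p + (5 + C)**2/(4*p**2) + 251*(5 + C)/(324*p) (F(C, p) = (2/27 + ((C + 5)/(p + p))**2 + 251*((C + 5)/(p + p))/162) - p = (2/27 + ((5 + C)/((2*p)))**2 + 251*((5 + C)/((2*p)))/162) - p = (2/27 + ((5 + C)*(1/(2*p)))**2 + 251*((5 + C)*(1/(2*p)))/162) - p = (2/27 + ((5 + C)/(2*p))**2 + 251*((5 + C)/(2*p))/162) - p = (2/27 + (5 + C)**2/(4*p**2) + 251*(5 + C)/(324*p)) - p = 2/27 - p + (5 + C)**2/(4*p**2) + 251*(5 + C)/(324*p))
F(0, 13)*(48 + 105) = (2/27 - 1*13 + (1255/324)/13 + (1/4)*(5 + 0)**2/13**2 + (251/324)*0/13)*(48 + 105) = (2/27 - 13 + (1255/324)*(1/13) + (1/4)*(1/169)*5**2 + (251/324)*0*(1/13))*153 = (2/27 - 13 + 1255/4212 + (1/4)*(1/169)*25 + 0)*153 = (2/27 - 13 + 1255/4212 + 25/676 + 0)*153 = -172358/13689*153 = -2930086/1521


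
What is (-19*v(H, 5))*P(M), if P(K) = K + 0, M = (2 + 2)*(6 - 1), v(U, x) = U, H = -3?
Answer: 1140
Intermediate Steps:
M = 20 (M = 4*5 = 20)
P(K) = K
(-19*v(H, 5))*P(M) = -19*(-3)*20 = 57*20 = 1140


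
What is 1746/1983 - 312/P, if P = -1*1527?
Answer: 364982/336449 ≈ 1.0848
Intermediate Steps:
P = -1527
1746/1983 - 312/P = 1746/1983 - 312/(-1527) = 1746*(1/1983) - 312*(-1/1527) = 582/661 + 104/509 = 364982/336449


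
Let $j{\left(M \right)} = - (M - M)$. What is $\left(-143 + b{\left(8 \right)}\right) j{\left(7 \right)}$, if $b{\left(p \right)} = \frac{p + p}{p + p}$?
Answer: $0$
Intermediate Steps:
$j{\left(M \right)} = 0$ ($j{\left(M \right)} = \left(-1\right) 0 = 0$)
$b{\left(p \right)} = 1$ ($b{\left(p \right)} = \frac{2 p}{2 p} = 2 p \frac{1}{2 p} = 1$)
$\left(-143 + b{\left(8 \right)}\right) j{\left(7 \right)} = \left(-143 + 1\right) 0 = \left(-142\right) 0 = 0$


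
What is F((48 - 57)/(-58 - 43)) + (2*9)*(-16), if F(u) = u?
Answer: -29079/101 ≈ -287.91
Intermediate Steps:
F((48 - 57)/(-58 - 43)) + (2*9)*(-16) = (48 - 57)/(-58 - 43) + (2*9)*(-16) = -9/(-101) + 18*(-16) = -9*(-1/101) - 288 = 9/101 - 288 = -29079/101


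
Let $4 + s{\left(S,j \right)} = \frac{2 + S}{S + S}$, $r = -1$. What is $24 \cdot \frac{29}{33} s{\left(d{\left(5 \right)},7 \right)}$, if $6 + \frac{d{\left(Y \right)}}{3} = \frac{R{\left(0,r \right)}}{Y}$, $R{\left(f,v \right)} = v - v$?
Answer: $- \frac{7424}{99} \approx -74.99$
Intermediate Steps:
$R{\left(f,v \right)} = 0$
$d{\left(Y \right)} = -18$ ($d{\left(Y \right)} = -18 + 3 \frac{0}{Y} = -18 + 3 \cdot 0 = -18 + 0 = -18$)
$s{\left(S,j \right)} = -4 + \frac{2 + S}{2 S}$ ($s{\left(S,j \right)} = -4 + \frac{2 + S}{S + S} = -4 + \frac{2 + S}{2 S}$)
$24 \cdot \frac{29}{33} s{\left(d{\left(5 \right)},7 \right)} = 24 \cdot \frac{29}{33} \left(- \frac{7}{2} + \frac{1}{-18}\right) = 24 \cdot 29 \cdot \frac{1}{33} \left(- \frac{7}{2} - \frac{1}{18}\right) = 24 \cdot \frac{29}{33} \left(- \frac{32}{9}\right) = \frac{232}{11} \left(- \frac{32}{9}\right) = - \frac{7424}{99}$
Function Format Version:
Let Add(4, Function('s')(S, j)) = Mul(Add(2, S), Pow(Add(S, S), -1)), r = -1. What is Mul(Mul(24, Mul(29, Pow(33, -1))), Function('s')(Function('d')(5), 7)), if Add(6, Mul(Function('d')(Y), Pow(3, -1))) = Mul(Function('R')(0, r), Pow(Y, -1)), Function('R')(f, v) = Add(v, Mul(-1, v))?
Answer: Rational(-7424, 99) ≈ -74.990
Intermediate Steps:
Function('R')(f, v) = 0
Function('d')(Y) = -18 (Function('d')(Y) = Add(-18, Mul(3, Mul(0, Pow(Y, -1)))) = Add(-18, Mul(3, 0)) = Add(-18, 0) = -18)
Function('s')(S, j) = Add(-4, Mul(Rational(1, 2), Pow(S, -1), Add(2, S))) (Function('s')(S, j) = Add(-4, Mul(Add(2, S), Pow(Add(S, S), -1))) = Add(-4, Mul(Add(2, S), Pow(Mul(2, S), -1))) = Add(-4, Mul(Add(2, S), Mul(Rational(1, 2), Pow(S, -1)))) = Add(-4, Mul(Rational(1, 2), Pow(S, -1), Add(2, S))))
Mul(Mul(24, Mul(29, Pow(33, -1))), Function('s')(Function('d')(5), 7)) = Mul(Mul(24, Mul(29, Pow(33, -1))), Add(Rational(-7, 2), Pow(-18, -1))) = Mul(Mul(24, Mul(29, Rational(1, 33))), Add(Rational(-7, 2), Rational(-1, 18))) = Mul(Mul(24, Rational(29, 33)), Rational(-32, 9)) = Mul(Rational(232, 11), Rational(-32, 9)) = Rational(-7424, 99)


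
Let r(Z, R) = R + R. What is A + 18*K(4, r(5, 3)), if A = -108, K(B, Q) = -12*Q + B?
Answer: -1332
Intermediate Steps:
r(Z, R) = 2*R
K(B, Q) = B - 12*Q
A + 18*K(4, r(5, 3)) = -108 + 18*(4 - 24*3) = -108 + 18*(4 - 12*6) = -108 + 18*(4 - 72) = -108 + 18*(-68) = -108 - 1224 = -1332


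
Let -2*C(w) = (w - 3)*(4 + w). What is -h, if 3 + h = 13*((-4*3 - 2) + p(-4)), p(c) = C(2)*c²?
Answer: -439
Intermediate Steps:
C(w) = -(-3 + w)*(4 + w)/2 (C(w) = -(w - 3)*(4 + w)/2 = -(-3 + w)*(4 + w)/2)
p(c) = 3*c² (p(c) = (6 - ½*2 - ½*2²)*c² = (6 - 1 - ½*4)*c² = (6 - 1 - 2)*c² = 3*c²)
h = 439 (h = -3 + 13*((-4*3 - 2) + 3*(-4)²) = -3 + 13*((-12 - 2) + 3*16) = -3 + 13*(-14 + 48) = -3 + 13*34 = -3 + 442 = 439)
-h = -1*439 = -439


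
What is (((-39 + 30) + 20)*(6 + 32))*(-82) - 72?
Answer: -34348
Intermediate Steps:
(((-39 + 30) + 20)*(6 + 32))*(-82) - 72 = ((-9 + 20)*38)*(-82) - 72 = (11*38)*(-82) - 72 = 418*(-82) - 72 = -34276 - 72 = -34348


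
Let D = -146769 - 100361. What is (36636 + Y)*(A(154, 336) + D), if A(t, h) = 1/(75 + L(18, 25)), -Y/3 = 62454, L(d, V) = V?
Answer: 1862445743637/50 ≈ 3.7249e+10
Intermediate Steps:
Y = -187362 (Y = -3*62454 = -187362)
A(t, h) = 1/100 (A(t, h) = 1/(75 + 25) = 1/100)
D = -247130
(36636 + Y)*(A(154, 336) + D) = (36636 - 187362)*(1/100 - 247130) = -150726*(-24712999/100) = 1862445743637/50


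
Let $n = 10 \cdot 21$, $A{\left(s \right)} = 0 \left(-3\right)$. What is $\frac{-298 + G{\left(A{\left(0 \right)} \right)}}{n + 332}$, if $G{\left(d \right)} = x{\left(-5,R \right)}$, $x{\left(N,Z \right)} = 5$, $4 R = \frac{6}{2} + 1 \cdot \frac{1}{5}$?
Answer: $- \frac{293}{542} \approx -0.54059$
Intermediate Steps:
$A{\left(s \right)} = 0$
$n = 210$
$R = \frac{4}{5}$ ($R = \frac{\frac{6}{2} + 1 \cdot \frac{1}{5}}{4} = \frac{6 \cdot \frac{1}{2} + 1 \cdot \frac{1}{5}}{4} = \frac{3 + \frac{1}{5}}{4} = \frac{1}{4} \cdot \frac{16}{5} = \frac{4}{5} \approx 0.8$)
$G{\left(d \right)} = 5$
$\frac{-298 + G{\left(A{\left(0 \right)} \right)}}{n + 332} = \frac{-298 + 5}{210 + 332} = - \frac{293}{542}$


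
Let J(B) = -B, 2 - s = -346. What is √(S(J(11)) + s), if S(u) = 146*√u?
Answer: √(348 + 146*I*√11) ≈ 21.729 + 11.142*I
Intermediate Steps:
s = 348 (s = 2 - 1*(-346) = 2 + 346 = 348)
√(S(J(11)) + s) = √(146*√(-1*11) + 348) = √(146*√(-11) + 348) = √(146*(I*√11) + 348) = √(146*I*√11 + 348) = √(348 + 146*I*√11)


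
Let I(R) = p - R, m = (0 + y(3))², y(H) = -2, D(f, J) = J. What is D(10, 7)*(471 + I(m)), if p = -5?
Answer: 3234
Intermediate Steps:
m = 4 (m = (0 - 2)² = (-2)² = 4)
I(R) = -5 - R
D(10, 7)*(471 + I(m)) = 7*(471 + (-5 - 1*4)) = 7*(471 + (-5 - 4)) = 7*(471 - 9) = 7*462 = 3234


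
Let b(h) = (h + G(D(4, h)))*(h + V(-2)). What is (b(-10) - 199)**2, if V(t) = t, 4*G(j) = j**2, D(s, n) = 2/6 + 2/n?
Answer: 35153041/5625 ≈ 6249.4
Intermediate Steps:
D(s, n) = 1/3 + 2/n (D(s, n) = 2*(1/6) + 2/n = 1/3 + 2/n)
G(j) = j**2/4
b(h) = (-2 + h)*(h + (6 + h)**2/(36*h**2)) (b(h) = (h + ((6 + h)/(3*h))**2/4)*(h - 2) = (h + ((6 + h)**2/(9*h**2))/4)*(-2 + h) = (h + (6 + h)**2/(36*h**2))*(-2 + h) = (-2 + h)*(h + (6 + h)**2/(36*h**2)))
(b(-10) - 199)**2 = ((5/18 + (-10)**2 - 2/(-10)**2 - 71/36*(-10) + (1/3)/(-10)) - 199)**2 = ((5/18 + 100 - 2*1/100 + 355/18 + (1/3)*(-1/10)) - 199)**2 = ((5/18 + 100 - 1/50 + 355/18 - 1/30) - 199)**2 = (8996/75 - 199)**2 = (-5929/75)**2 = 35153041/5625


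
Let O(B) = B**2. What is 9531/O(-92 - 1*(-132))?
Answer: 9531/1600 ≈ 5.9569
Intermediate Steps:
9531/O(-92 - 1*(-132)) = 9531/((-92 - 1*(-132))**2) = 9531/((-92 + 132)**2) = 9531/(40**2) = 9531/1600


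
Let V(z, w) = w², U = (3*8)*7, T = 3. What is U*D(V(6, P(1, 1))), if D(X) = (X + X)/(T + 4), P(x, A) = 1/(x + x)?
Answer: 12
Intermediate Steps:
P(x, A) = 1/(2*x)
U = 168 (U = 24*7 = 168)
D(X) = 2*X/7 (D(X) = (X + X)/(3 + 4) = (2*X)/7 = (2*X)*(⅐) = 2*X/7)
U*D(V(6, P(1, 1))) = 168*(2*((½)/1)²/7) = 168*(2*((½)*1)²/7) = 168*(2*(½)²/7) = 168*((2/7)*(¼)) = 168*(1/14) = 12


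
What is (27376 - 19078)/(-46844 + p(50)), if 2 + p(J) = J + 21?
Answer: -8298/46775 ≈ -0.17740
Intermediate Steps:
p(J) = 19 + J (p(J) = -2 + (J + 21) = -2 + (21 + J) = 19 + J)
(27376 - 19078)/(-46844 + p(50)) = (27376 - 19078)/(-46844 + (19 + 50)) = 8298/(-46844 + 69) = 8298/(-46775) = 8298*(-1/46775) = -8298/46775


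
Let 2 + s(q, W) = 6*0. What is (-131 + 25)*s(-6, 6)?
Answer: 212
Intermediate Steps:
s(q, W) = -2 (s(q, W) = -2 + 6*0 = -2 + 0 = -2)
(-131 + 25)*s(-6, 6) = (-131 + 25)*(-2) = -106*(-2) = 212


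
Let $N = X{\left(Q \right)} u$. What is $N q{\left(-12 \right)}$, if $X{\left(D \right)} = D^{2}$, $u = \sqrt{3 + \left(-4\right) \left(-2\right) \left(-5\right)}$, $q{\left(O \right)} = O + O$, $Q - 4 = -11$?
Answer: $- 1176 i \sqrt{37} \approx - 7153.3 i$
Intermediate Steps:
$Q = -7$ ($Q = 4 - 11 = -7$)
$q{\left(O \right)} = 2 O$
$u = i \sqrt{37}$ ($u = \sqrt{3 + 8 \left(-5\right)} = \sqrt{3 - 40} = \sqrt{-37} = i \sqrt{37} \approx 6.0828 i$)
$N = 49 i \sqrt{37}$ ($N = \left(-7\right)^{2} i \sqrt{37} = 49 i \sqrt{37} \approx 298.06 i$)
$N q{\left(-12 \right)} = 49 i \sqrt{37} \cdot 2 \left(-12\right) = 49 i \sqrt{37} \left(-24\right) = - 1176 i \sqrt{37}$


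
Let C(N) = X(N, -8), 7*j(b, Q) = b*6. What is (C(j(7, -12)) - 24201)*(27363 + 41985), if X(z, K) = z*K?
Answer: -1681619652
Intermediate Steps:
j(b, Q) = 6*b/7 (j(b, Q) = (b*6)/7 = (6*b)/7 = 6*b/7)
X(z, K) = K*z
C(N) = -8*N
(C(j(7, -12)) - 24201)*(27363 + 41985) = (-48*7/7 - 24201)*(27363 + 41985) = (-8*6 - 24201)*69348 = (-48 - 24201)*69348 = -24249*69348 = -1681619652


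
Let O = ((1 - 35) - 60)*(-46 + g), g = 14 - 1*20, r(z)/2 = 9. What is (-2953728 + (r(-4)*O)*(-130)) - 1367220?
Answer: -15758868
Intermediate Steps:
r(z) = 18 (r(z) = 2*9 = 18)
g = -6 (g = 14 - 20 = -6)
O = 4888 (O = ((1 - 35) - 60)*(-46 - 6) = (-34 - 60)*(-52) = -94*(-52) = 4888)
(-2953728 + (r(-4)*O)*(-130)) - 1367220 = (-2953728 + (18*4888)*(-130)) - 1367220 = (-2953728 + 87984*(-130)) - 1367220 = (-2953728 - 11437920) - 1367220 = -14391648 - 1367220 = -15758868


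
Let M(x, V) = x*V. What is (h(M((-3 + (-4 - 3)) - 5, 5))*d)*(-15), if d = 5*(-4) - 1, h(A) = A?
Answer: -23625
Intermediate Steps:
M(x, V) = V*x
d = -21 (d = -20 - 1 = -21)
(h(M((-3 + (-4 - 3)) - 5, 5))*d)*(-15) = ((5*((-3 + (-4 - 3)) - 5))*(-21))*(-15) = ((5*((-3 - 7) - 5))*(-21))*(-15) = ((5*(-10 - 5))*(-21))*(-15) = ((5*(-15))*(-21))*(-15) = -75*(-21)*(-15) = 1575*(-15) = -23625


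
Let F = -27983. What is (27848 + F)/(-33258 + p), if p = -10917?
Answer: 9/2945 ≈ 0.0030560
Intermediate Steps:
(27848 + F)/(-33258 + p) = (27848 - 27983)/(-33258 - 10917) = -135/(-44175) = -135*(-1/44175) = 9/2945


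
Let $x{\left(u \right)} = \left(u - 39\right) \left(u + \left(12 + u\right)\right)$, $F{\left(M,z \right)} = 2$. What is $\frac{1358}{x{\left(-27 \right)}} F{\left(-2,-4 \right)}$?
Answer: $\frac{97}{99} \approx 0.9798$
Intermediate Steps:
$x{\left(u \right)} = \left(-39 + u\right) \left(12 + 2 u\right)$
$\frac{1358}{x{\left(-27 \right)}} F{\left(-2,-4 \right)} = \frac{1358}{-468 - -1782 + 2 \left(-27\right)^{2}} \cdot 2 = \frac{1358}{-468 + 1782 + 2 \cdot 729} \cdot 2 = \frac{1358}{-468 + 1782 + 1458} \cdot 2 = \frac{1358}{2772} \cdot 2 = 1358 \cdot \frac{1}{2772} \cdot 2 = \frac{97}{198} \cdot 2 = \frac{97}{99}$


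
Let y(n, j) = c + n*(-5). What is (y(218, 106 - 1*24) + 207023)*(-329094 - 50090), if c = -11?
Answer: -78082327648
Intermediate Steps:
y(n, j) = -11 - 5*n (y(n, j) = -11 + n*(-5) = -11 - 5*n)
(y(218, 106 - 1*24) + 207023)*(-329094 - 50090) = ((-11 - 5*218) + 207023)*(-329094 - 50090) = ((-11 - 1090) + 207023)*(-379184) = (-1101 + 207023)*(-379184) = 205922*(-379184) = -78082327648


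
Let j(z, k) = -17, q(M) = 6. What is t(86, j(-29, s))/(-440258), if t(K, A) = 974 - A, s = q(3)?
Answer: -991/440258 ≈ -0.0022510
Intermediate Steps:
s = 6
t(86, j(-29, s))/(-440258) = (974 - 1*(-17))/(-440258) = (974 + 17)*(-1/440258) = 991*(-1/440258) = -991/440258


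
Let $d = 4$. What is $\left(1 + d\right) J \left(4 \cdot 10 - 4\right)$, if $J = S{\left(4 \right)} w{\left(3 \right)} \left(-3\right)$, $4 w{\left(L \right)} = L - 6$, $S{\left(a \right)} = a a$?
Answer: $6480$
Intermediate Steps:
$S{\left(a \right)} = a^{2}$
$w{\left(L \right)} = - \frac{3}{2} + \frac{L}{4}$ ($w{\left(L \right)} = \frac{L - 6}{4} = \frac{-6 + L}{4} = - \frac{3}{2} + \frac{L}{4}$)
$J = 36$ ($J = 4^{2} \left(- \frac{3}{2} + \frac{1}{4} \cdot 3\right) \left(-3\right) = 16 \left(- \frac{3}{2} + \frac{3}{4}\right) \left(-3\right) = 16 \left(- \frac{3}{4}\right) \left(-3\right) = \left(-12\right) \left(-3\right) = 36$)
$\left(1 + d\right) J \left(4 \cdot 10 - 4\right) = \left(1 + 4\right) 36 \left(4 \cdot 10 - 4\right) = 5 \cdot 36 \left(40 - 4\right) = 180 \cdot 36 = 6480$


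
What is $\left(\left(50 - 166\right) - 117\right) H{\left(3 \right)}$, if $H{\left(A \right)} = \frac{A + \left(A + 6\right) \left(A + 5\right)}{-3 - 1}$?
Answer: $\frac{17475}{4} \approx 4368.8$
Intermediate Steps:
$H{\left(A \right)} = - \frac{A}{4} - \frac{\left(5 + A\right) \left(6 + A\right)}{4}$ ($H{\left(A \right)} = \frac{A + \left(6 + A\right) \left(5 + A\right)}{-4} = \left(A + \left(5 + A\right) \left(6 + A\right)\right) \left(- \frac{1}{4}\right) = - \frac{A}{4} - \frac{\left(5 + A\right) \left(6 + A\right)}{4}$)
$\left(\left(50 - 166\right) - 117\right) H{\left(3 \right)} = \left(\left(50 - 166\right) - 117\right) \left(- \frac{15}{2} - 9 - \frac{3^{2}}{4}\right) = \left(-116 - 117\right) \left(- \frac{15}{2} - 9 - \frac{9}{4}\right) = - 233 \left(- \frac{15}{2} - 9 - \frac{9}{4}\right) = \left(-233\right) \left(- \frac{75}{4}\right) = \frac{17475}{4}$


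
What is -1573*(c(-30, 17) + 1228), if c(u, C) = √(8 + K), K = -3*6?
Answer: -1931644 - 1573*I*√10 ≈ -1.9316e+6 - 4974.3*I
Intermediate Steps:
K = -18
c(u, C) = I*√10 (c(u, C) = √(8 - 18) = √(-10) = I*√10)
-1573*(c(-30, 17) + 1228) = -1573*(I*√10 + 1228) = -1573*(1228 + I*√10) = -1931644 - 1573*I*√10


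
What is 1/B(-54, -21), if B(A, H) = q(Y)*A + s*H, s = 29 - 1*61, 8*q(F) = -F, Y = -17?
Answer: 4/2229 ≈ 0.0017945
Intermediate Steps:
q(F) = -F/8 (q(F) = (-F)/8 = -F/8)
s = -32 (s = 29 - 61 = -32)
B(A, H) = -32*H + 17*A/8 (B(A, H) = (-⅛*(-17))*A - 32*H = 17*A/8 - 32*H = -32*H + 17*A/8)
1/B(-54, -21) = 1/(-32*(-21) + (17/8)*(-54)) = 1/(672 - 459/4) = 1/(2229/4) = 4/2229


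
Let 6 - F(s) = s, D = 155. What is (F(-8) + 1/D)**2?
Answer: 4713241/24025 ≈ 196.18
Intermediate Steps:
F(s) = 6 - s
(F(-8) + 1/D)**2 = ((6 - 1*(-8)) + 1/155)**2 = ((6 + 8) + 1/155)**2 = (14 + 1/155)**2 = (2171/155)**2 = 4713241/24025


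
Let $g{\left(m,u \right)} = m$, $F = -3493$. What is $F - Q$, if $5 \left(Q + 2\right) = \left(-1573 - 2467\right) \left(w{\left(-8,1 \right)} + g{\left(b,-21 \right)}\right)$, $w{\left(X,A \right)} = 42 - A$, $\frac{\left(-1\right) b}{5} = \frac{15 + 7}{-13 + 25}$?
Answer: $\frac{66691}{3} \approx 22230.0$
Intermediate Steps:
$b = - \frac{55}{6}$ ($b = - 5 \frac{15 + 7}{-13 + 25} = - 5 \cdot \frac{22}{12} = - 5 \cdot 22 \cdot \frac{1}{12} = \left(-5\right) \frac{11}{6} = - \frac{55}{6} \approx -9.1667$)
$Q = - \frac{77170}{3}$ ($Q = -2 + \frac{\left(-1573 - 2467\right) \left(\left(42 - 1\right) - \frac{55}{6}\right)}{5} = -2 + \frac{\left(-4040\right) \left(\left(42 - 1\right) - \frac{55}{6}\right)}{5} = -2 + \frac{\left(-4040\right) \left(41 - \frac{55}{6}\right)}{5} = -2 + \frac{\left(-4040\right) \frac{191}{6}}{5} = -2 + \frac{1}{5} \left(- \frac{385820}{3}\right) = -2 - \frac{77164}{3} = - \frac{77170}{3} \approx -25723.0$)
$F - Q = -3493 - - \frac{77170}{3} = -3493 + \frac{77170}{3} = \frac{66691}{3}$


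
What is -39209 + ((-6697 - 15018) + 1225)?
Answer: -59699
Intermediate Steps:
-39209 + ((-6697 - 15018) + 1225) = -39209 + (-21715 + 1225) = -39209 - 20490 = -59699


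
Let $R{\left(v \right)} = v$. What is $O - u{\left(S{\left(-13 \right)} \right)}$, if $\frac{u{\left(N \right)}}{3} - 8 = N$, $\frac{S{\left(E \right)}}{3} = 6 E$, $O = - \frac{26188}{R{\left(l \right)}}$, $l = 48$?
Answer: $\frac{1589}{12} \approx 132.42$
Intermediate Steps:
$O = - \frac{6547}{12}$ ($O = - \frac{26188}{48} = \left(-26188\right) \frac{1}{48} = - \frac{6547}{12} \approx -545.58$)
$S{\left(E \right)} = 18 E$ ($S{\left(E \right)} = 3 \cdot 6 E = 18 E$)
$u{\left(N \right)} = 24 + 3 N$
$O - u{\left(S{\left(-13 \right)} \right)} = - \frac{6547}{12} - \left(24 + 3 \cdot 18 \left(-13\right)\right) = - \frac{6547}{12} - \left(24 + 3 \left(-234\right)\right) = - \frac{6547}{12} - \left(24 - 702\right) = - \frac{6547}{12} - -678 = - \frac{6547}{12} + 678 = \frac{1589}{12}$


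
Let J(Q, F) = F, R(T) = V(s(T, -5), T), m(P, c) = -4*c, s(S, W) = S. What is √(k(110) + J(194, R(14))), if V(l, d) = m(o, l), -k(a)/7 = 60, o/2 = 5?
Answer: 2*I*√119 ≈ 21.817*I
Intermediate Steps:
o = 10 (o = 2*5 = 10)
k(a) = -420 (k(a) = -7*60 = -420)
V(l, d) = -4*l
R(T) = -4*T
√(k(110) + J(194, R(14))) = √(-420 - 4*14) = √(-420 - 56) = √(-476) = 2*I*√119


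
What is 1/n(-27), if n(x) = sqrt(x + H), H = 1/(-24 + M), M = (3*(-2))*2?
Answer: -6*I*sqrt(973)/973 ≈ -0.19235*I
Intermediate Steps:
M = -12 (M = -6*2 = -12)
H = -1/36 (H = 1/(-24 - 12) = 1/(-36) = -1/36 ≈ -0.027778)
n(x) = sqrt(-1/36 + x) (n(x) = sqrt(x - 1/36) = sqrt(-1/36 + x))
1/n(-27) = 1/(sqrt(-1 + 36*(-27))/6) = 1/(sqrt(-1 - 972)/6) = 1/(sqrt(-973)/6) = 1/((I*sqrt(973))/6) = 1/(I*sqrt(973)/6) = -6*I*sqrt(973)/973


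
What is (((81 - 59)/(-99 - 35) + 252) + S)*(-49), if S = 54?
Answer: -1004059/67 ≈ -14986.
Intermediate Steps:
(((81 - 59)/(-99 - 35) + 252) + S)*(-49) = (((81 - 59)/(-99 - 35) + 252) + 54)*(-49) = ((22/(-134) + 252) + 54)*(-49) = ((22*(-1/134) + 252) + 54)*(-49) = ((-11/67 + 252) + 54)*(-49) = (16873/67 + 54)*(-49) = (20491/67)*(-49) = -1004059/67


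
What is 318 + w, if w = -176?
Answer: 142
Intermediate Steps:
318 + w = 318 - 176 = 142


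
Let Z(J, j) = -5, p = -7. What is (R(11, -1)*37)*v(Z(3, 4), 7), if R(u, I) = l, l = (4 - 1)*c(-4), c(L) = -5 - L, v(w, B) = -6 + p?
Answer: 1443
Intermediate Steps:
v(w, B) = -13 (v(w, B) = -6 - 7 = -13)
l = -3 (l = (4 - 1)*(-5 - 1*(-4)) = 3*(-5 + 4) = 3*(-1) = -3)
R(u, I) = -3
(R(11, -1)*37)*v(Z(3, 4), 7) = -3*37*(-13) = -111*(-13) = 1443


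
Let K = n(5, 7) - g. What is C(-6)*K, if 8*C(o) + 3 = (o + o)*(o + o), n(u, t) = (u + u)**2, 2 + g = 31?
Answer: 10011/8 ≈ 1251.4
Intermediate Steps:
g = 29 (g = -2 + 31 = 29)
n(u, t) = 4*u**2 (n(u, t) = (2*u)**2 = 4*u**2)
C(o) = -3/8 + o**2/2 (C(o) = -3/8 + ((o + o)*(o + o))/8 = -3/8 + ((2*o)*(2*o))/8 = -3/8 + (4*o**2)/8 = -3/8 + o**2/2)
K = 71 (K = 4*5**2 - 1*29 = 4*25 - 29 = 100 - 29 = 71)
C(-6)*K = (-3/8 + (1/2)*(-6)**2)*71 = (-3/8 + (1/2)*36)*71 = (-3/8 + 18)*71 = (141/8)*71 = 10011/8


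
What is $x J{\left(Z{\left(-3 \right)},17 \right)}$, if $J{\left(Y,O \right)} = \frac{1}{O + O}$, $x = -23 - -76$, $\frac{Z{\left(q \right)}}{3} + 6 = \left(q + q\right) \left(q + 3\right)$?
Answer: $\frac{53}{34} \approx 1.5588$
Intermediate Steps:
$Z{\left(q \right)} = -18 + 6 q \left(3 + q\right)$ ($Z{\left(q \right)} = -18 + 3 \left(q + q\right) \left(q + 3\right) = -18 + 3 \cdot 2 q \left(3 + q\right) = -18 + 6 q \left(3 + q\right)$)
$x = 53$ ($x = -23 + 76 = 53$)
$J{\left(Y,O \right)} = \frac{1}{2 O}$
$x J{\left(Z{\left(-3 \right)},17 \right)} = 53 \frac{1}{2 \cdot 17} = 53 \cdot \frac{1}{2} \cdot \frac{1}{17} = 53 \cdot \frac{1}{34} = \frac{53}{34}$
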